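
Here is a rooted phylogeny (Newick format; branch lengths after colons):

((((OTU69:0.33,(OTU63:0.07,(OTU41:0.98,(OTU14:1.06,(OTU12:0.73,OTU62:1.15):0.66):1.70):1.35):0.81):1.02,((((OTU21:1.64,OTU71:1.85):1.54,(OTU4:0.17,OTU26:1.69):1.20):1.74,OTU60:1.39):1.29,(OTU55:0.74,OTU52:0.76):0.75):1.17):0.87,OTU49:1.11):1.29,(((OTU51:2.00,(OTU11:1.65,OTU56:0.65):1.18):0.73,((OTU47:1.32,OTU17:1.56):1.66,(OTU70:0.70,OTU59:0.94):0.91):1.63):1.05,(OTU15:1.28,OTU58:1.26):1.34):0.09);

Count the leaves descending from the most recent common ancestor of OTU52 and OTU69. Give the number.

The MRCA of OTU52 and OTU69 is the node subtending ((OTU69,(OTU63,(OTU41,(OTU14,(OTU12,OTU62))))),((((OTU21,OTU71),(OTU4,OTU26)),OTU60),(OTU55,OTU52))).
That clade contains 13 terminal taxa: OTU12, OTU14, OTU21, OTU26, OTU4, OTU41, OTU52, OTU55, OTU60, OTU62, OTU63, OTU69, OTU71.

13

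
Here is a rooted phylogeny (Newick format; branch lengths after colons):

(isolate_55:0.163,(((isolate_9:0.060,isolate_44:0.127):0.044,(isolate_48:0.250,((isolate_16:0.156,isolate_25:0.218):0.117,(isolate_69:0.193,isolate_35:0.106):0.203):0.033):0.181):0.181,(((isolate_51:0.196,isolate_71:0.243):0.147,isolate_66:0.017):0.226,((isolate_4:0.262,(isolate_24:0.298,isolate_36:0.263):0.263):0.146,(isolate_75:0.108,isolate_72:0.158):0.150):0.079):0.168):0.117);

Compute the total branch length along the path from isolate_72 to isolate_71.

The path runs isolate_72 → … → MRCA → … → isolate_71; the MRCA is the node subtending (((isolate_51,isolate_71),isolate_66),((isolate_4,(isolate_24,isolate_36)),(isolate_75,isolate_72))).
Branch lengths along that path: 0.158 + 0.150 + 0.079 + 0.226 + 0.147 + 0.243 = 1.003.

1.003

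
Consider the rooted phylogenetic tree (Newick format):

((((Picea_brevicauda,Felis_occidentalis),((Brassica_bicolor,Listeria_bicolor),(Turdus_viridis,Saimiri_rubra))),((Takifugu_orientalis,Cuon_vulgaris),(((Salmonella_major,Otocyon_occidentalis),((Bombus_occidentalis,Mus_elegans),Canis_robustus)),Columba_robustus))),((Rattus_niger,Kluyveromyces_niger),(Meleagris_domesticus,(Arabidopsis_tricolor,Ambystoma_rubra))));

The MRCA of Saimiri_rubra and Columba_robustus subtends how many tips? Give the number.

The MRCA of Saimiri_rubra and Columba_robustus is the node subtending (((Picea_brevicauda,Felis_occidentalis),((Brassica_bicolor,Listeria_bicolor),(Turdus_viridis,Saimiri_rubra))),((Takifugu_orientalis,Cuon_vulgaris),(((Salmonella_major,Otocyon_occidentalis),((Bombus_occidentalis,Mus_elegans),Canis_robustus)),Columba_robustus))).
That clade contains 14 terminal taxa: Bombus_occidentalis, Brassica_bicolor, Canis_robustus, Columba_robustus, Cuon_vulgaris, Felis_occidentalis, Listeria_bicolor, Mus_elegans, Otocyon_occidentalis, Picea_brevicauda, Saimiri_rubra, Salmonella_major, Takifugu_orientalis, Turdus_viridis.

14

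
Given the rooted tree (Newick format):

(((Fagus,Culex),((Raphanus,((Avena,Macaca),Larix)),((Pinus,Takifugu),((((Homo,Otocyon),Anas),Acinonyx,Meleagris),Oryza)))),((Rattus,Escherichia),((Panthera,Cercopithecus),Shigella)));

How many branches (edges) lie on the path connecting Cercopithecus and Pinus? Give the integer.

The MRCA of Cercopithecus and Pinus is the root of the tree.
From Cercopithecus up to that node: 4 branches. From Pinus up to the same node: 5 branches. Total: 4 + 5 = 9.

9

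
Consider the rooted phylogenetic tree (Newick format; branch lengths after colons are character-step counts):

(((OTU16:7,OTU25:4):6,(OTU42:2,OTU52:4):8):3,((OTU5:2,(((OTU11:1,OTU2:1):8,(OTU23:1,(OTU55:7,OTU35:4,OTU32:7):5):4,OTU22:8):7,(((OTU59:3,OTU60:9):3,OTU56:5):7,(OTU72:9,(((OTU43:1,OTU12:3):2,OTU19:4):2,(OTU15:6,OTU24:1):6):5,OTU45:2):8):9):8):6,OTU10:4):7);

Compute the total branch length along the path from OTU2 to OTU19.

44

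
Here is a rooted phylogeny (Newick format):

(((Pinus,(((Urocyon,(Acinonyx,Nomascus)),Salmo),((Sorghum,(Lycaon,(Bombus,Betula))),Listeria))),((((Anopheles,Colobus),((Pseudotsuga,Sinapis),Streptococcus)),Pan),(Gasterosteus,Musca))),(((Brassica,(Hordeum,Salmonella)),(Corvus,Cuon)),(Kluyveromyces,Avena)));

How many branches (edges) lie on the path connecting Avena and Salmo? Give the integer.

8

The MRCA of Avena and Salmo is the root of the tree.
From Avena up to that node: 3 branches. From Salmo up to the same node: 5 branches. Total: 3 + 5 = 8.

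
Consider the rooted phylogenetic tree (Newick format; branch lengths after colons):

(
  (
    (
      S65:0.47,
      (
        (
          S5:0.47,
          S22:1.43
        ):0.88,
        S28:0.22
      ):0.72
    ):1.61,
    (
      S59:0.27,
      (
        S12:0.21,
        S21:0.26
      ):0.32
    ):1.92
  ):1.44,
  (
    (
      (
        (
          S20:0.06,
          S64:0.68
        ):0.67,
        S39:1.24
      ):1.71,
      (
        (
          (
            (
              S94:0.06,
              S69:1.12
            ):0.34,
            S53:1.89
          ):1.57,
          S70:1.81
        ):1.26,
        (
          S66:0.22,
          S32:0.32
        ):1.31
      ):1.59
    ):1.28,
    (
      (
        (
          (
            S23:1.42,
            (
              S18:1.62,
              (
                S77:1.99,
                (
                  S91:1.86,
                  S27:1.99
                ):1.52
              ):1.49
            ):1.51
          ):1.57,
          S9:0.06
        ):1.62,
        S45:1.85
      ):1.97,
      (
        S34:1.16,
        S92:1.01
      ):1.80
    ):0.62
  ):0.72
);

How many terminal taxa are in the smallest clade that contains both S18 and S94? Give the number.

The MRCA of S18 and S94 is the node subtending ((((S20,S64),S39),((((S94,S69),S53),S70),(S66,S32))),((((S23,(S18,(S77,(S91,S27)))),S9),S45),(S34,S92))).
That clade contains 18 terminal taxa: S18, S20, S23, S27, S32, S34, S39, S45, S53, S64, S66, S69, S70, S77, S9, S91, S92, S94.

18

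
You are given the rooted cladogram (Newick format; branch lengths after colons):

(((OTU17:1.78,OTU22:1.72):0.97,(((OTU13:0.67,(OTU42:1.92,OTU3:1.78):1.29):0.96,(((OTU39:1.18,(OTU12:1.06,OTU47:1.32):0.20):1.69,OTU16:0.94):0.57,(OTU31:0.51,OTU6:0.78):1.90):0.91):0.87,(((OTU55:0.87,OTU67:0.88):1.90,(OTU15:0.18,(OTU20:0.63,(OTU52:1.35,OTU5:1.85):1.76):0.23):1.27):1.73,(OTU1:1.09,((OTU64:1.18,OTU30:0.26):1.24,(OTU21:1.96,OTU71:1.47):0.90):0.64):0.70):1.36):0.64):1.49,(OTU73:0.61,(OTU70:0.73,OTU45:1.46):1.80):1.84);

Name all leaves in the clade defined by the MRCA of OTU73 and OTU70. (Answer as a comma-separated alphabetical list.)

Tracing OTU73: it sits inside (OTU73,(OTU70,OTU45)).
Tracing OTU70: it sits inside (OTU70,OTU45).
The smallest clade enclosing both is (OTU73,(OTU70,OTU45)); the answer is its 3 terminal taxa in alphabetical order.

OTU45, OTU70, OTU73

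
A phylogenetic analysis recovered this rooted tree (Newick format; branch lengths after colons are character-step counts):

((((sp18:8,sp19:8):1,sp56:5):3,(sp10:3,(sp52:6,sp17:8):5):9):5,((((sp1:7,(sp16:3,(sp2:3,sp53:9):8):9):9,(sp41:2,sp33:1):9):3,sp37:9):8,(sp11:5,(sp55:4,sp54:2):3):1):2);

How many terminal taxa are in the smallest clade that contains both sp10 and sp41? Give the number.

16

The MRCA of sp10 and sp41 is the root, so the clade is the entire tree.
That clade contains 16 terminal taxa: sp1, sp10, sp11, sp16, sp17, sp18, sp19, sp2, sp33, sp37, sp41, sp52, sp53, sp54, sp55, sp56.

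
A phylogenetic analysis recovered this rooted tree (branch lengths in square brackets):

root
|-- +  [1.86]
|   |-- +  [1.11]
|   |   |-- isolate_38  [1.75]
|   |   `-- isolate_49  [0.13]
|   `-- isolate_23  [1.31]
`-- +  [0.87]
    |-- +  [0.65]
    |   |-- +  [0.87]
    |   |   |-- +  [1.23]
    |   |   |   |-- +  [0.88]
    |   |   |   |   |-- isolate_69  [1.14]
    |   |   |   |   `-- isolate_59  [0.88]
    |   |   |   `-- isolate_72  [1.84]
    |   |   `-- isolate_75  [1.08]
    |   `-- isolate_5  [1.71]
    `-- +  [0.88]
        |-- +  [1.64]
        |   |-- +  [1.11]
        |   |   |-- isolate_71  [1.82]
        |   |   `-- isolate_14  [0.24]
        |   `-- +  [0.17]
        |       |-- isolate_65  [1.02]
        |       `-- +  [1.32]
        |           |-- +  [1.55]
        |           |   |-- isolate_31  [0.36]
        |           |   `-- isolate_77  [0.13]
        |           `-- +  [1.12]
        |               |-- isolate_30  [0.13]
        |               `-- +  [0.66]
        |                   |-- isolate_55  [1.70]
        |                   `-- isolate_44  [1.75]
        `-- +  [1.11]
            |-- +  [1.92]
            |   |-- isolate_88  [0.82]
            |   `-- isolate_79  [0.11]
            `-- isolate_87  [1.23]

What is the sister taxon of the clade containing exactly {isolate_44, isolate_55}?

The clade containing exactly {isolate_44, isolate_55} attaches to the tree at the node subtending (isolate_30,(isolate_55,isolate_44)).
The other lineage descending from that same node — the sister group — is the single tip isolate_30.

isolate_30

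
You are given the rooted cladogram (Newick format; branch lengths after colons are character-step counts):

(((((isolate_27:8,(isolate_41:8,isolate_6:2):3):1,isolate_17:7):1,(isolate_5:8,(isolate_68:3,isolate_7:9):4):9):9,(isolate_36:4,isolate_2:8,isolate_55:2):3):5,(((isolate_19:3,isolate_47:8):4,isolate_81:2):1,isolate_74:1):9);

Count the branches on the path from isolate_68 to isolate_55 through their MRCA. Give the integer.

The MRCA of isolate_68 and isolate_55 is the node subtending ((((isolate_27,(isolate_41,isolate_6)),isolate_17),(isolate_5,(isolate_68,isolate_7))),(isolate_36,isolate_2,isolate_55)).
From isolate_68 up to that node: 4 branches. From isolate_55 up to the same node: 2 branches. Total: 4 + 2 = 6.

6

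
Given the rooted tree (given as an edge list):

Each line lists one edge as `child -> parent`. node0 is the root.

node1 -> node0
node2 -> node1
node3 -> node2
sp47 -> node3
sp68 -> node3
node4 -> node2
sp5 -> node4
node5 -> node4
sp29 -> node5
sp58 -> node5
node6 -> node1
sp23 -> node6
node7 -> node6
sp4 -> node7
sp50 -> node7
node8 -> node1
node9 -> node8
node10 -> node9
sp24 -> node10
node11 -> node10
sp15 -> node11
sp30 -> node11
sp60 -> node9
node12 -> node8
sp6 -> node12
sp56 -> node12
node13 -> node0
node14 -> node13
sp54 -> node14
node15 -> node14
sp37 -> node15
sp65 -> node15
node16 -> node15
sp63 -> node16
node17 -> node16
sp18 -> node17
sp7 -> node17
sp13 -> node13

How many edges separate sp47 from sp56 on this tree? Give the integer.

6

The MRCA of sp47 and sp56 is the node subtending (((sp47,sp68),(sp5,(sp29,sp58))),(sp23,(sp4,sp50)),(((sp24,(sp15,sp30)),sp60),(sp6,sp56))).
From sp47 up to that node: 3 branches. From sp56 up to the same node: 3 branches. Total: 3 + 3 = 6.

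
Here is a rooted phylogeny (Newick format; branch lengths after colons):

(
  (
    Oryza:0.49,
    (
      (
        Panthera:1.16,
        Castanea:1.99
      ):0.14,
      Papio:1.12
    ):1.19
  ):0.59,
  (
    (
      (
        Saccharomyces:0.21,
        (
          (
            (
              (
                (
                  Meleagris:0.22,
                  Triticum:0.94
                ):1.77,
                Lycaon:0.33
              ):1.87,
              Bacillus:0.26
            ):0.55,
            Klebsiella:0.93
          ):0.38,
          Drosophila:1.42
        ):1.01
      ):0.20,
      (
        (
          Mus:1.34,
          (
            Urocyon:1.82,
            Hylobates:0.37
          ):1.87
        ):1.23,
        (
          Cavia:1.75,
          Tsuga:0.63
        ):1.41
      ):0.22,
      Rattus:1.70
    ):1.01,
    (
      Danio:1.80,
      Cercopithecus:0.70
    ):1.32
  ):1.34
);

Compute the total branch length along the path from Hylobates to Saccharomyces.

4.10

The path runs Hylobates → … → MRCA → … → Saccharomyces; the MRCA is the node subtending ((Saccharomyces,(((((Meleagris,Triticum),Lycaon),Bacillus),Klebsiella),Drosophila)),((Mus,(Urocyon,Hylobates)),(Cavia,Tsuga)),Rattus).
Branch lengths along that path: 0.37 + 1.87 + 1.23 + 0.22 + 0.20 + 0.21 = 4.10.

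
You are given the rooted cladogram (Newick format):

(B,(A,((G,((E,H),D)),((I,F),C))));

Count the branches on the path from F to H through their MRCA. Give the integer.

7

The MRCA of F and H is the node subtending ((G,((E,H),D)),((I,F),C)).
From F up to that node: 3 branches. From H up to the same node: 4 branches. Total: 3 + 4 = 7.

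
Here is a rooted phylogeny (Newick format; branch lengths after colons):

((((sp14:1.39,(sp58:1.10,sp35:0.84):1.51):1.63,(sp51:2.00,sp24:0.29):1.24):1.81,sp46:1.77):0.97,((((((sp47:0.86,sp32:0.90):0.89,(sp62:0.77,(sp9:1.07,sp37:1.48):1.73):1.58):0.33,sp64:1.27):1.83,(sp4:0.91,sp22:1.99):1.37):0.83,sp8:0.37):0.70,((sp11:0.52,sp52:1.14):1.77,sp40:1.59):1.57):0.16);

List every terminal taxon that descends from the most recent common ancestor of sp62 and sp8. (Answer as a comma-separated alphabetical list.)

sp22, sp32, sp37, sp4, sp47, sp62, sp64, sp8, sp9

Tracing sp62: it sits inside (sp62,(sp9,sp37)).
Tracing sp8: it sits inside (((((sp47,sp32),(sp62,(sp9,sp37))),sp64),(sp4,sp22)),sp8).
The smallest clade enclosing both is (((((sp47,sp32),(sp62,(sp9,sp37))),sp64),(sp4,sp22)),sp8); the answer is its 9 terminal taxa in alphabetical order.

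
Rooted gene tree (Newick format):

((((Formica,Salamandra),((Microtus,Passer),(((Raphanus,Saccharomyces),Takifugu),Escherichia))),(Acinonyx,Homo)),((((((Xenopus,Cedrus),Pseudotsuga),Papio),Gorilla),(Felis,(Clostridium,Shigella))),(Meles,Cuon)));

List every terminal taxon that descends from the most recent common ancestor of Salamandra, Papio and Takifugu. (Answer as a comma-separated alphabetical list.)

Tracing Salamandra: it sits inside (Formica,Salamandra).
Tracing Papio: it sits inside (((Xenopus,Cedrus),Pseudotsuga),Papio).
Tracing Takifugu: it sits inside ((Raphanus,Saccharomyces),Takifugu).
The smallest clade enclosing all 3 is the whole tree (their MRCA is the root), so the answer is all 20 tips in alphabetical order.

Acinonyx, Cedrus, Clostridium, Cuon, Escherichia, Felis, Formica, Gorilla, Homo, Meles, Microtus, Papio, Passer, Pseudotsuga, Raphanus, Saccharomyces, Salamandra, Shigella, Takifugu, Xenopus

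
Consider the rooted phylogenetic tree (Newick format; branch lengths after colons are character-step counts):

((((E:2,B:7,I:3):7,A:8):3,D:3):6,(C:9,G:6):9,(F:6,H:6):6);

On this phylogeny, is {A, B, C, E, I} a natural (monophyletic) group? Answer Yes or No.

The MRCA of the listed taxa is the root, so the smallest clade containing them is the whole tree.
That clade also contains D, F, G, H, which are not in the proposed group, so the group is not monophyletic.

No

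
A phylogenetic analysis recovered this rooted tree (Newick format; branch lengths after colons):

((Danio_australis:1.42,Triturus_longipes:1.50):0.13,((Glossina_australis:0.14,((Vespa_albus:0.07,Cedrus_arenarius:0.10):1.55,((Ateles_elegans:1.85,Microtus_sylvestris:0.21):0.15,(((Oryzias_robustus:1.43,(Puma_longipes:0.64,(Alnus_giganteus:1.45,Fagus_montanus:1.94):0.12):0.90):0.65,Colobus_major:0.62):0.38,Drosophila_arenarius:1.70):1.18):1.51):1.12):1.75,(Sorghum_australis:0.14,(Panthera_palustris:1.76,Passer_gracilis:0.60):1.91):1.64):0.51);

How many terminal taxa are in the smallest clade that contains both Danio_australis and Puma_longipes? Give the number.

The MRCA of Danio_australis and Puma_longipes is the root, so the clade is the entire tree.
That clade contains 16 terminal taxa: Alnus_giganteus, Ateles_elegans, Cedrus_arenarius, Colobus_major, Danio_australis, Drosophila_arenarius, Fagus_montanus, Glossina_australis, Microtus_sylvestris, Oryzias_robustus, Panthera_palustris, Passer_gracilis, Puma_longipes, Sorghum_australis, Triturus_longipes, Vespa_albus.

16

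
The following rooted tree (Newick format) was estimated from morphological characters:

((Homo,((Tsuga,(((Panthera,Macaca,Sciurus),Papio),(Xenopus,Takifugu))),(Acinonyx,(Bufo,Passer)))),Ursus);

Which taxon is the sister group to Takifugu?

Takifugu attaches to the tree at the node subtending (Xenopus,Takifugu).
The other lineage descending from that same node — the sister group — is the single tip Xenopus.

Xenopus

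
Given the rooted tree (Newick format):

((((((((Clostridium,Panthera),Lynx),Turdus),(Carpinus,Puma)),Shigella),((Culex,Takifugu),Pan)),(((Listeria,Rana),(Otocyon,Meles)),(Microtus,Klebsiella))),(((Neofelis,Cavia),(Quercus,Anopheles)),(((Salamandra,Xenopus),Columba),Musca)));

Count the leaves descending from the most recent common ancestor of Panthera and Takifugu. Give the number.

10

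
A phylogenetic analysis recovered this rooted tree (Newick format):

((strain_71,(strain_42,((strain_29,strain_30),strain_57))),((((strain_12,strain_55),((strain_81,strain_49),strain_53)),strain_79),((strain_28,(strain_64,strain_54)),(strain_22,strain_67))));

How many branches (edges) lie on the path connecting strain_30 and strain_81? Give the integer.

11

The MRCA of strain_30 and strain_81 is the root of the tree.
From strain_30 up to that node: 5 branches. From strain_81 up to the same node: 6 branches. Total: 5 + 6 = 11.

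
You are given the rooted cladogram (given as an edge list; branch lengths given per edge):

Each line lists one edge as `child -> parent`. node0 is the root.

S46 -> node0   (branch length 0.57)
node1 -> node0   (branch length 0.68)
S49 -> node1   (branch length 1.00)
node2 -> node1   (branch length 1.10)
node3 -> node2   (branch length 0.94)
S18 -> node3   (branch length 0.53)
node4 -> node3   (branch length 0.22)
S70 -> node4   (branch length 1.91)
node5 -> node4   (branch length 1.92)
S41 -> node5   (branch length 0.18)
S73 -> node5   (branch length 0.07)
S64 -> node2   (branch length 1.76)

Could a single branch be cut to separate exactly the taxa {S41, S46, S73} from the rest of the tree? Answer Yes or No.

No

The MRCA of the listed taxa is the root, so the smallest clade containing them is the whole tree.
That clade also contains S18, S49, S64, S70, which are not in the proposed group, so the group is not monophyletic.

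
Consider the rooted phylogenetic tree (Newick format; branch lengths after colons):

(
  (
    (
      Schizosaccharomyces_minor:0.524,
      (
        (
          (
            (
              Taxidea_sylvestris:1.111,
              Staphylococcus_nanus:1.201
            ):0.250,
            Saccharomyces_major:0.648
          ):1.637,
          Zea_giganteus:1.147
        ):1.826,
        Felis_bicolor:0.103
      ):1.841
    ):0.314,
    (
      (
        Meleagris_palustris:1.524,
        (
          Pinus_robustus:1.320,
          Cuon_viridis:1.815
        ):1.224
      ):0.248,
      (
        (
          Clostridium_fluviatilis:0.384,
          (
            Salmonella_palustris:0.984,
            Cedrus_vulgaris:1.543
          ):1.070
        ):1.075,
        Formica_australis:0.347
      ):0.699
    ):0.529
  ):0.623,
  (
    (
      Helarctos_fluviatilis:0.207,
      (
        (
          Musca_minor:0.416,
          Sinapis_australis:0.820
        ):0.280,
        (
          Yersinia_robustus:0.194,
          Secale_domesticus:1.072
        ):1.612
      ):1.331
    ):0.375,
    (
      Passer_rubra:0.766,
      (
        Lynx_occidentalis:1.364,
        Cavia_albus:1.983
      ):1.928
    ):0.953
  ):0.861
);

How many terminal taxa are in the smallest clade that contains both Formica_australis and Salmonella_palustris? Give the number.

4

The MRCA of Formica_australis and Salmonella_palustris is the node subtending ((Clostridium_fluviatilis,(Salmonella_palustris,Cedrus_vulgaris)),Formica_australis).
That clade contains 4 terminal taxa: Cedrus_vulgaris, Clostridium_fluviatilis, Formica_australis, Salmonella_palustris.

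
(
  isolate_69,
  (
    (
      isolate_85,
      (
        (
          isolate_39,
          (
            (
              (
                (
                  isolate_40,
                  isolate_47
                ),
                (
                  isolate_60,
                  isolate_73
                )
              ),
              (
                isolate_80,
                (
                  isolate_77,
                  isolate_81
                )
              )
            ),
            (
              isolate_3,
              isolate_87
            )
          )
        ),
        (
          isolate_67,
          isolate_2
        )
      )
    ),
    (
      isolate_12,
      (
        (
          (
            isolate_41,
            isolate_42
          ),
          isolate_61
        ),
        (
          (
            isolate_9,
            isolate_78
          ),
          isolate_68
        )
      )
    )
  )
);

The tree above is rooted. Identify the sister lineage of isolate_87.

isolate_87 attaches to the tree at the node subtending (isolate_3,isolate_87).
The other lineage descending from that same node — the sister group — is the single tip isolate_3.

isolate_3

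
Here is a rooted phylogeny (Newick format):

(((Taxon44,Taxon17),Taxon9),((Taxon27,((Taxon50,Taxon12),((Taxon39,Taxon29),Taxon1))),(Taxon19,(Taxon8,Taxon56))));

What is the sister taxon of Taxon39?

Taxon29

Taxon39 attaches to the tree at the node subtending (Taxon39,Taxon29).
The other lineage descending from that same node — the sister group — is the single tip Taxon29.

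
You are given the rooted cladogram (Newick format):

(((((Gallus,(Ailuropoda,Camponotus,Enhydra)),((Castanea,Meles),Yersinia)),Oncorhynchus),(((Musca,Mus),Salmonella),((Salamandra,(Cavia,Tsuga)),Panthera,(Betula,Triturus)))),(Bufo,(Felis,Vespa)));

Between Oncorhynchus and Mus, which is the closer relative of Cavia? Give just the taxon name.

Mus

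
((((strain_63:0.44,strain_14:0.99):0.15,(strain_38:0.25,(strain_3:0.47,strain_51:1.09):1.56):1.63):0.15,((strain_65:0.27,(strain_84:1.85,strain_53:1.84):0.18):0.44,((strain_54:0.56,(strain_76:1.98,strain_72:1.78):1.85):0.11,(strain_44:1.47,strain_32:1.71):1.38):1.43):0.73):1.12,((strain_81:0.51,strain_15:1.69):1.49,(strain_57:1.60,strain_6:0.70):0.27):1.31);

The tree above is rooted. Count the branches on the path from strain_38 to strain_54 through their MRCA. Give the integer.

7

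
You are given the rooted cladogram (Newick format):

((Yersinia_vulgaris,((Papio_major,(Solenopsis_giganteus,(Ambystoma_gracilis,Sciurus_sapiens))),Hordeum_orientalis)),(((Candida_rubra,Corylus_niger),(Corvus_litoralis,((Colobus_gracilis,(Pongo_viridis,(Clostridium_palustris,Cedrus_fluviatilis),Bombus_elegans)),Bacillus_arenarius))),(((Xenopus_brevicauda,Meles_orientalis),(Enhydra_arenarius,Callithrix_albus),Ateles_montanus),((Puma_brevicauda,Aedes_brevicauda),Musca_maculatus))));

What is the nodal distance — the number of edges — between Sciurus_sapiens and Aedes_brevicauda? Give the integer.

The MRCA of Sciurus_sapiens and Aedes_brevicauda is the root of the tree.
From Sciurus_sapiens up to that node: 6 branches. From Aedes_brevicauda up to the same node: 5 branches. Total: 6 + 5 = 11.

11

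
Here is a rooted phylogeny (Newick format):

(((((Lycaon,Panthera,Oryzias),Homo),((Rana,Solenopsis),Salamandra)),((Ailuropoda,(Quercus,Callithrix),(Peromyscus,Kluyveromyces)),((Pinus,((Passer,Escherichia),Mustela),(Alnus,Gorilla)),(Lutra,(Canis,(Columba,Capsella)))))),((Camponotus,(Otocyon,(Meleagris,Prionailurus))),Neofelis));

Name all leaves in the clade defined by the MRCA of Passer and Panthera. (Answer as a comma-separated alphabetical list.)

Ailuropoda, Alnus, Callithrix, Canis, Capsella, Columba, Escherichia, Gorilla, Homo, Kluyveromyces, Lutra, Lycaon, Mustela, Oryzias, Panthera, Passer, Peromyscus, Pinus, Quercus, Rana, Salamandra, Solenopsis

Tracing Passer: it sits inside (Passer,Escherichia).
Tracing Panthera: it sits inside (Lycaon,Panthera,Oryzias).
The smallest clade enclosing both is ((((Lycaon,Panthera,Oryzias),Homo),((Rana,Solenopsis),Salamandra)),((Ailuropoda,(Quercus,Callithrix),(Peromyscus,Kluyveromyces)),((Pinus,((Passer,Escherichia),Mustela),(Alnus,Gorilla)),(Lutra,(Canis,(Columba,Capsella)))))); the answer is its 22 terminal taxa in alphabetical order.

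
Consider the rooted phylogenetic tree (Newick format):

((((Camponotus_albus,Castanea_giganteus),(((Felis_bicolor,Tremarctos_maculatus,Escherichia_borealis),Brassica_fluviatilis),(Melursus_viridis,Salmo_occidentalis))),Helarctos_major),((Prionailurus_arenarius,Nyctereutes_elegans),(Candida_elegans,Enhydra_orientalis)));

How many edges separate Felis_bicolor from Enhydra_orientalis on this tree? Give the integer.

The MRCA of Felis_bicolor and Enhydra_orientalis is the root of the tree.
From Felis_bicolor up to that node: 6 branches. From Enhydra_orientalis up to the same node: 3 branches. Total: 6 + 3 = 9.

9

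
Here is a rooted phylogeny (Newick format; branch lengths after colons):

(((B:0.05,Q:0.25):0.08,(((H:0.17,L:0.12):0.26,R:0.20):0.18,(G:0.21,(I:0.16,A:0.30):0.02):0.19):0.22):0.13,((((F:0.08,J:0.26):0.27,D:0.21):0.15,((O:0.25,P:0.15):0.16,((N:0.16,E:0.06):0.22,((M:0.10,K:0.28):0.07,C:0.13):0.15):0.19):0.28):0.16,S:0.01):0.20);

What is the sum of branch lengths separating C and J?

The path runs C → … → MRCA → … → J; the MRCA is the node subtending (((F,J),D),((O,P),((N,E),((M,K),C)))).
Branch lengths along that path: 0.13 + 0.15 + 0.19 + 0.28 + 0.15 + 0.27 + 0.26 = 1.43.

1.43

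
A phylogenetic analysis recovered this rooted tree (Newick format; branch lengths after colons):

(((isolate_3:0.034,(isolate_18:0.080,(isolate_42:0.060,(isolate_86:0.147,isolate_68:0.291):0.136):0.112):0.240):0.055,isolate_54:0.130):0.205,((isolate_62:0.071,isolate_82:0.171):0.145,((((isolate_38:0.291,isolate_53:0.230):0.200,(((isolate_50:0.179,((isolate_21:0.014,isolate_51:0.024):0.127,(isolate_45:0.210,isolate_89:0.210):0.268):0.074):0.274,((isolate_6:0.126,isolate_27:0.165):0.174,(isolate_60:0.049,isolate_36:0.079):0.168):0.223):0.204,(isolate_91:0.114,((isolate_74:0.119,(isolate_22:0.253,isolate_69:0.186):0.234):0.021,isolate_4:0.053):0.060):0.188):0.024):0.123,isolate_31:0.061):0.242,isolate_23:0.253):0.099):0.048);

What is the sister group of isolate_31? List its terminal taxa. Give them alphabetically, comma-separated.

isolate_21, isolate_22, isolate_27, isolate_36, isolate_38, isolate_4, isolate_45, isolate_50, isolate_51, isolate_53, isolate_6, isolate_60, isolate_69, isolate_74, isolate_89, isolate_91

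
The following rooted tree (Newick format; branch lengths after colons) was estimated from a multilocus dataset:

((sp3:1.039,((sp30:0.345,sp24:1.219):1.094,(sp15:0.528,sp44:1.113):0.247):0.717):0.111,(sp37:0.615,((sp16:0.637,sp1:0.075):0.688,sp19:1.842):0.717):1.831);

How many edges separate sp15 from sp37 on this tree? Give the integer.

The MRCA of sp15 and sp37 is the root of the tree.
From sp15 up to that node: 4 branches. From sp37 up to the same node: 2 branches. Total: 4 + 2 = 6.

6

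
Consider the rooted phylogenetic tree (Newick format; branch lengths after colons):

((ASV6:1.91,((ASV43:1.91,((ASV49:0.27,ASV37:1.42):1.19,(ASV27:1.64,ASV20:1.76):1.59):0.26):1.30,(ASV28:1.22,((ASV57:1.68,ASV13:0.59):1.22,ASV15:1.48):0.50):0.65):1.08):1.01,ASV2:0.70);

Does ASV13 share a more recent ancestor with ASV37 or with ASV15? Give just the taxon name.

ASV15

The MRCA of ASV13 and ASV15 subtends ((ASV57,ASV13),ASV15) (3 taxa).
The MRCA of ASV13 and ASV37 subtends ((ASV43,((ASV49,ASV37),(ASV27,ASV20))),(ASV28,((ASV57,ASV13),ASV15))) (9 taxa).
The first is nested inside the second, so ASV13 shares a more recent common ancestor with ASV15.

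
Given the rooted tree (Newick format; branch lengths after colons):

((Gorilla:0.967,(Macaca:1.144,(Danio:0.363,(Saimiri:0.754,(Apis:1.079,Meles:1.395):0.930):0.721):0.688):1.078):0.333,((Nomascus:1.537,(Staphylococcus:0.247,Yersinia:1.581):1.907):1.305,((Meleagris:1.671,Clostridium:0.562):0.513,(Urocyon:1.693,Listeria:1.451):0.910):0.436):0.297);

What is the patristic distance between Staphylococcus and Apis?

8.585

The path runs Staphylococcus → … → MRCA → … → Apis; the MRCA is the root of the tree.
Branch lengths along that path: 0.247 + 1.907 + 1.305 + 0.297 + 0.333 + 1.078 + 0.688 + 0.721 + 0.930 + 1.079 = 8.585.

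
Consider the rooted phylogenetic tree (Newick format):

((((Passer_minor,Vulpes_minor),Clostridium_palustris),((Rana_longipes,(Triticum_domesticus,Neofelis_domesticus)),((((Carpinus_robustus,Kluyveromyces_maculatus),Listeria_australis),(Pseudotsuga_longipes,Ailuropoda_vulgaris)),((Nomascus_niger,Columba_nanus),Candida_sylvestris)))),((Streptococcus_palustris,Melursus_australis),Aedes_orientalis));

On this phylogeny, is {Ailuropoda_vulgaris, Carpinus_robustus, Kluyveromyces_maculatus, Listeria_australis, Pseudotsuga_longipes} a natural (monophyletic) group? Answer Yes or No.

The most recent common ancestor of these taxa subtends (((Carpinus_robustus,Kluyveromyces_maculatus),Listeria_australis),(Pseudotsuga_longipes,Ailuropoda_vulgaris)).
That clade has exactly 5 tips — every listed taxon and nothing else — so the group is monophyletic.

Yes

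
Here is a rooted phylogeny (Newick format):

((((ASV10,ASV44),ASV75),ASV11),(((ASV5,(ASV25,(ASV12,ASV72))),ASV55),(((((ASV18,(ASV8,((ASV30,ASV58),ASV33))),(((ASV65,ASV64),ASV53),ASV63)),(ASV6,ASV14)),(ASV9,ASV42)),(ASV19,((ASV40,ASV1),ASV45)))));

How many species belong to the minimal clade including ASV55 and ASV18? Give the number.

22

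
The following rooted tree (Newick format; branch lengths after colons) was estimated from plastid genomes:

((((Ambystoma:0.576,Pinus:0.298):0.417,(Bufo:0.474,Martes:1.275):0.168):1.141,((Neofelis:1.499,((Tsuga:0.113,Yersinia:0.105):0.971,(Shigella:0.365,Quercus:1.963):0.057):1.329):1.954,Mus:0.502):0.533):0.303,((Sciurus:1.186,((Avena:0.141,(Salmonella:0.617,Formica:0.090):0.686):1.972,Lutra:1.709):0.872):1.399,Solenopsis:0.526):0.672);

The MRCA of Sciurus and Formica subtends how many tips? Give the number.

The MRCA of Sciurus and Formica is the node subtending (Sciurus,((Avena,(Salmonella,Formica)),Lutra)).
That clade contains 5 terminal taxa: Avena, Formica, Lutra, Salmonella, Sciurus.

5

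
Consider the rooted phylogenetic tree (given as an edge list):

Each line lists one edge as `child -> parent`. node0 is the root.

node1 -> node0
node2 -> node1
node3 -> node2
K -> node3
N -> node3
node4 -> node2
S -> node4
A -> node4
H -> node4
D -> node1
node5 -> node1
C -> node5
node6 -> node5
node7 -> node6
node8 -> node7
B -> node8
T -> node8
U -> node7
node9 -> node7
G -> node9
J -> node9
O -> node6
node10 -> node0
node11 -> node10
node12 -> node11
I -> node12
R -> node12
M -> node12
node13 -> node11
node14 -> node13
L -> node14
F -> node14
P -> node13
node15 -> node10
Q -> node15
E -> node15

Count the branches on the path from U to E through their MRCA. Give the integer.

8

The MRCA of U and E is the root of the tree.
From U up to that node: 5 branches. From E up to the same node: 3 branches. Total: 5 + 3 = 8.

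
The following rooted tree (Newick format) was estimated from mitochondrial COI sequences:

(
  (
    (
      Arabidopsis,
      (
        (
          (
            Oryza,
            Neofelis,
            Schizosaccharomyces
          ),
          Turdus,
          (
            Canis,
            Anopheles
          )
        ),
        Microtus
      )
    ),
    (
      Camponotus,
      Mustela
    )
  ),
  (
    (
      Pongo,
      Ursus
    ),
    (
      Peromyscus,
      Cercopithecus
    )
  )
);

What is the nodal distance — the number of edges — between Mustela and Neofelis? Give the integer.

7

The MRCA of Mustela and Neofelis is the node subtending ((Arabidopsis,(((Oryza,Neofelis,Schizosaccharomyces),Turdus,(Canis,Anopheles)),Microtus)),(Camponotus,Mustela)).
From Mustela up to that node: 2 branches. From Neofelis up to the same node: 5 branches. Total: 2 + 5 = 7.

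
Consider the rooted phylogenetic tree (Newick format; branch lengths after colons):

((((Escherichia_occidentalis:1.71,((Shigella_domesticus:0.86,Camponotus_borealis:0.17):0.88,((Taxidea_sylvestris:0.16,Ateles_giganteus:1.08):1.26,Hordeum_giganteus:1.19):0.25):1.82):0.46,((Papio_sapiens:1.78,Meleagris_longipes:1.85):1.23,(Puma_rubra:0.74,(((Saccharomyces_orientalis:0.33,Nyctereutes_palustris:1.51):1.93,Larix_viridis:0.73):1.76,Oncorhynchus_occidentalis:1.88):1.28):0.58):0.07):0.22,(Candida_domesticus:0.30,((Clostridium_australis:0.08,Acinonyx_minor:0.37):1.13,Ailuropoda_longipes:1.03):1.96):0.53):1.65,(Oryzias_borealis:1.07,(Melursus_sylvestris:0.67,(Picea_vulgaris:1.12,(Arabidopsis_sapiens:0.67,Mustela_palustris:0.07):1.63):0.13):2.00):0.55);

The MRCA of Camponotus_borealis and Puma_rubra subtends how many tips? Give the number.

13

The MRCA of Camponotus_borealis and Puma_rubra is the node subtending ((Escherichia_occidentalis,((Shigella_domesticus,Camponotus_borealis),((Taxidea_sylvestris,Ateles_giganteus),Hordeum_giganteus))),((Papio_sapiens,Meleagris_longipes),(Puma_rubra,(((Saccharomyces_orientalis,Nyctereutes_palustris),Larix_viridis),Oncorhynchus_occidentalis)))).
That clade contains 13 terminal taxa: Ateles_giganteus, Camponotus_borealis, Escherichia_occidentalis, Hordeum_giganteus, Larix_viridis, Meleagris_longipes, Nyctereutes_palustris, Oncorhynchus_occidentalis, Papio_sapiens, Puma_rubra, Saccharomyces_orientalis, Shigella_domesticus, Taxidea_sylvestris.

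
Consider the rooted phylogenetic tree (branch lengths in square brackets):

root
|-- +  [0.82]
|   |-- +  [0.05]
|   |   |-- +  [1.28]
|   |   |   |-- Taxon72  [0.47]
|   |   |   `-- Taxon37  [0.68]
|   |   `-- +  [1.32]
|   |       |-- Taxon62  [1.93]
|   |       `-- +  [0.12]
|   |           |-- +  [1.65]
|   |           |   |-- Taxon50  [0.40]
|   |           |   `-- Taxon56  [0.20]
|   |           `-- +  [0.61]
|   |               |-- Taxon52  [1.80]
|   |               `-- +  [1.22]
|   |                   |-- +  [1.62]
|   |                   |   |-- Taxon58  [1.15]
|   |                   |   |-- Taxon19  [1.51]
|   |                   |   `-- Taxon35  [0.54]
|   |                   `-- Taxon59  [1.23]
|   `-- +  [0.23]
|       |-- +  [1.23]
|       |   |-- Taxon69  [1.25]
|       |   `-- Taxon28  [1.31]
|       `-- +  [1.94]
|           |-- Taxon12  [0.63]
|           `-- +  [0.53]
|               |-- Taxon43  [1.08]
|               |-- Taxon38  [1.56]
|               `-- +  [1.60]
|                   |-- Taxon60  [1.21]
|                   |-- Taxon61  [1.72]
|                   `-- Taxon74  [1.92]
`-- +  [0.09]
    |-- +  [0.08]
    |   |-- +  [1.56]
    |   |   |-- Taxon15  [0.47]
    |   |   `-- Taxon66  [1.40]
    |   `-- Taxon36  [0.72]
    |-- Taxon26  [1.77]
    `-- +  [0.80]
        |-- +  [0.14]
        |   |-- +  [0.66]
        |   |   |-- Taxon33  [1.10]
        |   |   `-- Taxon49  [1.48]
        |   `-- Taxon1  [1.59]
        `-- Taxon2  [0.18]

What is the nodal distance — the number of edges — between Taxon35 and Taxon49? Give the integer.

13

The MRCA of Taxon35 and Taxon49 is the root of the tree.
From Taxon35 up to that node: 8 branches. From Taxon49 up to the same node: 5 branches. Total: 8 + 5 = 13.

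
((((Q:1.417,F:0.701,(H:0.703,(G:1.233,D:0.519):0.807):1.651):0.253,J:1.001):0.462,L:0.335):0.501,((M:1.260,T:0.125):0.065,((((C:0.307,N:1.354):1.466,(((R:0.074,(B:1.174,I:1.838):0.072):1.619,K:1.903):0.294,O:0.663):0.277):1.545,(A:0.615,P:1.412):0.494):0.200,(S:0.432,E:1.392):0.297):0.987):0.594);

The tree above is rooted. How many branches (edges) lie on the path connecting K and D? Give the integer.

The MRCA of K and D is the root of the tree.
From K up to that node: 7 branches. From D up to the same node: 6 branches. Total: 7 + 6 = 13.

13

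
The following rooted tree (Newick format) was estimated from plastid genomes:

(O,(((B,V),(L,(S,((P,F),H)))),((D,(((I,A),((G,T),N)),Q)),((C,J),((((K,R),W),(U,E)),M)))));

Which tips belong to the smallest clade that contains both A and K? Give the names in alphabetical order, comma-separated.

Tracing A: it sits inside (I,A).
Tracing K: it sits inside (K,R).
The smallest clade enclosing both is ((D,(((I,A),((G,T),N)),Q)),((C,J),((((K,R),W),(U,E)),M))); the answer is its 15 terminal taxa in alphabetical order.

A, C, D, E, G, I, J, K, M, N, Q, R, T, U, W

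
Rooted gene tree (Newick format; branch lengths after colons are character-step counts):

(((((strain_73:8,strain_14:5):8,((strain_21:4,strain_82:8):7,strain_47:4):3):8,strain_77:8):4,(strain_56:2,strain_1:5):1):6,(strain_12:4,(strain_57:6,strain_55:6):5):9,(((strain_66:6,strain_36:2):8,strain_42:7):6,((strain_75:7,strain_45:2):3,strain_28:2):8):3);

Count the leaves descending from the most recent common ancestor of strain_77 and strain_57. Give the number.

The MRCA of strain_77 and strain_57 is the root, so the clade is the entire tree.
That clade contains 17 terminal taxa: strain_1, strain_12, strain_14, strain_21, strain_28, strain_36, strain_42, strain_45, strain_47, strain_55, strain_56, strain_57, strain_66, strain_73, strain_75, strain_77, strain_82.

17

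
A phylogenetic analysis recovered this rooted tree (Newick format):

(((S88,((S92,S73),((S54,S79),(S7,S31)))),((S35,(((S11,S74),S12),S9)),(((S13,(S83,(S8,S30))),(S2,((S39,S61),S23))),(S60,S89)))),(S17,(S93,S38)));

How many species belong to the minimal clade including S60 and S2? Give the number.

The MRCA of S60 and S2 is the node subtending (((S13,(S83,(S8,S30))),(S2,((S39,S61),S23))),(S60,S89)).
That clade contains 10 terminal taxa: S13, S2, S23, S30, S39, S60, S61, S8, S83, S89.

10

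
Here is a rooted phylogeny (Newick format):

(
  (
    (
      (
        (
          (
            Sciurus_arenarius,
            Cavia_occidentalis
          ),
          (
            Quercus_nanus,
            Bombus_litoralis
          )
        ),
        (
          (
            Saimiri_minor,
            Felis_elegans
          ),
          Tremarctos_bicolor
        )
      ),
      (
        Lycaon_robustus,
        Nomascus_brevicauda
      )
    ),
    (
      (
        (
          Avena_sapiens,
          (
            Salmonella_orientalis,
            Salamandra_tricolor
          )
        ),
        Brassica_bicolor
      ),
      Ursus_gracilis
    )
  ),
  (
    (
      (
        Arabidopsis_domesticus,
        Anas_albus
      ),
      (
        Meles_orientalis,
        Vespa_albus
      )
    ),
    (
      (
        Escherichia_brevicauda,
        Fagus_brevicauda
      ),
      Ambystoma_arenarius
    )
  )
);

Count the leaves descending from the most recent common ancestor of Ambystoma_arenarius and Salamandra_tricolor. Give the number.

21

The MRCA of Ambystoma_arenarius and Salamandra_tricolor is the root, so the clade is the entire tree.
That clade contains 21 terminal taxa: Ambystoma_arenarius, Anas_albus, Arabidopsis_domesticus, Avena_sapiens, Bombus_litoralis, Brassica_bicolor, Cavia_occidentalis, Escherichia_brevicauda, Fagus_brevicauda, Felis_elegans, Lycaon_robustus, Meles_orientalis, Nomascus_brevicauda, Quercus_nanus, Saimiri_minor, Salamandra_tricolor, Salmonella_orientalis, Sciurus_arenarius, Tremarctos_bicolor, Ursus_gracilis, Vespa_albus.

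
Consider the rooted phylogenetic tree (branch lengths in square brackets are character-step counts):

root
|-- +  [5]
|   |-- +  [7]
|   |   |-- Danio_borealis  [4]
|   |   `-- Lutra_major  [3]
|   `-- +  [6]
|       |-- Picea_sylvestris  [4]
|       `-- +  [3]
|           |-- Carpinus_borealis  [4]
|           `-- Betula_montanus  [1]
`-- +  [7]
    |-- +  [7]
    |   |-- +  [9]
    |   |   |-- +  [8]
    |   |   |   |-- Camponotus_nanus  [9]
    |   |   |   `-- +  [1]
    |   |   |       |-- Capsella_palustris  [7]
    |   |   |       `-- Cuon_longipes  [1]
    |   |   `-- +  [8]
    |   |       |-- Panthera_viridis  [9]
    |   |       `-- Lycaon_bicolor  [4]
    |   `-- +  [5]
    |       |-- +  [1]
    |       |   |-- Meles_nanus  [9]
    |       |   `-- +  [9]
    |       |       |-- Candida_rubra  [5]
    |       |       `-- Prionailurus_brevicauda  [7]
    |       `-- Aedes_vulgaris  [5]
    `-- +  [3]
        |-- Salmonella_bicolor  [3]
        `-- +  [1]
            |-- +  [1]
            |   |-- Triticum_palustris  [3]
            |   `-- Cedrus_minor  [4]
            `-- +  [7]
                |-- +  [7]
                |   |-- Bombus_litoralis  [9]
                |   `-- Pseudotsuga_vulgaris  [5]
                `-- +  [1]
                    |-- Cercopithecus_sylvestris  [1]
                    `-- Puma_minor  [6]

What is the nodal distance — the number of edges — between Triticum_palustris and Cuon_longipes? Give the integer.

The MRCA of Triticum_palustris and Cuon_longipes is the node subtending ((((Camponotus_nanus,(Capsella_palustris,Cuon_longipes)),(Panthera_viridis,Lycaon_bicolor)),((Meles_nanus,(Candida_rubra,Prionailurus_brevicauda)),Aedes_vulgaris)),(Salmonella_bicolor,((Triticum_palustris,Cedrus_minor),((Bombus_litoralis,Pseudotsuga_vulgaris),(Cercopithecus_sylvestris,Puma_minor))))).
From Triticum_palustris up to that node: 4 branches. From Cuon_longipes up to the same node: 5 branches. Total: 4 + 5 = 9.

9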